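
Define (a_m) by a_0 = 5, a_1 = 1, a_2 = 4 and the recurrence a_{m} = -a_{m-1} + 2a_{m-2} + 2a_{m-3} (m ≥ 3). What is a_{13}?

442

The ordinary generating function has denominator 1 + q - 2q^2 - 2q^3.
Iterating the recurrence: a_0,…,a_{13} = 5, 1, 4, 8, 2, 22, -2, 50, -10, 106, -26, 218, -58, 442.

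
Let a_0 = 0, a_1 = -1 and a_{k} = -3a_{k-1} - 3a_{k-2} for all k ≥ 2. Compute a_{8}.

-81

The ordinary generating function has denominator 1 + 3x + 3x^2.
Iterating the recurrence: a_0,…,a_{8} = 0, -1, 3, -6, 9, -9, 0, 27, -81.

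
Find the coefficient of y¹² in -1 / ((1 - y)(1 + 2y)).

Partial fractions give a closed form: a_n = (-1/3)·1^n + (-2/3)·(-2)^n.
At n = 12: a_12 = -2731.

-2731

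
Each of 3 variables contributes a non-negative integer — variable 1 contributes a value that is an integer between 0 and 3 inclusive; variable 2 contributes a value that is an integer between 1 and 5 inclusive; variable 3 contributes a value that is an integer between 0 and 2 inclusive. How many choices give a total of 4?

9

The generating function for the choices is (1 + y + y^2 + y^3)·(y + y^2 + y^3 + y^4 + y^5)·(1 + y + y^2); the count is [y^4].
(1 + y + y^2 + y^3) has coefficients 1,1,1,1 for degrees 0…3.
(y + y^2 + y^3 + y^4 + y^5) has coefficients 0,1,1,1,1 for degrees 0…4.
Finally multiplying by (1 + y + y^2), the product of all factors after the first has coefficients 0,1,2,3,3 for degrees 0…4.
[y^4] = 1·3 + 1·3 + 1·2 + 1·1 = 9.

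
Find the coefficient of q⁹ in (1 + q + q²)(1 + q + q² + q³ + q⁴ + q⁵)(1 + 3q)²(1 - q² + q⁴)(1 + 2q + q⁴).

84

(1 + q + q²) has coefficients 1,1,1 for degrees 0…2.
(1 + q + q² + q³ + q⁴ + q⁵) has coefficients 1,1,1,1,1,1,0,0,0,0 for degrees 0…9.
Multiplying by (1 + 3q)² gives running coefficients 1,7,16,16,16,16,15,9,0,0 for degrees 0…9.
Multiplying by (1 - q² + q⁴) gives running coefficients 1,7,15,9,1,7,15,9,1,7 for degrees 0…9.
Finally multiplying by (1 + 2q + q⁴), the product of all factors after the first has coefficients 1,9,29,39,20,16,44,48,20,16 for degrees 0…9.
[q⁹] = 1·16 + 1·20 + 1·48 = 84.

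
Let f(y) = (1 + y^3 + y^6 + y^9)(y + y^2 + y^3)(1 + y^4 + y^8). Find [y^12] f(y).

3

(1 + y^3 + y^6 + y^9) has coefficients 1,0,0,1,0,0,1,0,0,1 for degrees 0…9.
(y + y^2 + y^3) has coefficients 0,1,1,1,0,0,0,0,0,0,0,0,0 for degrees 0…12.
Finally multiplying by (1 + y^4 + y^8), the product of all factors after the first has coefficients 0,1,1,1,0,1,1,1,0,1,1,1,0 for degrees 0…12.
[y^12] = 1·0 + 1·1 + 1·1 + 1·1 = 3.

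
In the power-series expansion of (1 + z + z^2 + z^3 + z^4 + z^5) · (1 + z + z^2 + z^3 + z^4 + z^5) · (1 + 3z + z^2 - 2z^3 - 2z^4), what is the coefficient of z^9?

(1 + z + z^2 + z^3 + z^4 + z^5) has coefficients 1,1,1,1,1,1 for degrees 0…5.
(1 + z + z^2 + z^3 + z^4 + z^5) has coefficients 1,1,1,1,1,1,0,0,0,0 for degrees 0…9.
Finally multiplying by (1 + 3z + z^2 - 2z^3 - 2z^4), the product of all factors after the first has coefficients 1,4,5,3,1,1,0,-3,-4,-2 for degrees 0…9.
[z^9] = 1·(-2) + 1·(-4) + 1·(-3) + 1·0 + 1·1 + 1·1 = -7.

-7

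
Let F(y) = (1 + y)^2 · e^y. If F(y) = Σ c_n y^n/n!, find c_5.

31

The EGF product rule gives c_5 = Σ_{k_1+k_2=5} C(5; k_1,k_2) · ∏ g_i(k_i), where (1+y)^2 gives the falling factorial (2)_k; e^y gives (1)^k.
g_1(k) for k = 0…5: 1, 2, 2, 0, 0, 0.
g_2(k) for k = 0…5: 1, 1, 1, 1, 1, 1.
c_5 = Σ_k C(5,k)·g_1(k)·g_2(5−k) = 1·1·1 + 5·2·1 + 10·2·1 = 1 + 10 + 20 = 31.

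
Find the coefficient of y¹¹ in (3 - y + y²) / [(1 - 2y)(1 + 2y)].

The denominator gives the recurrence a_n = 4a_(n−2) for n ≥ 3; the numerator fixes a_0 = 3, a_1 = -1, a_2 = 13.
Iterating: 3, -1, 13, -4, 52, -16, 208, -64, 832, -256, 3328, -1024, so a_11 = -1024.

-1024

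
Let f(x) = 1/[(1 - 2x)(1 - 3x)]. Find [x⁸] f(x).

The denominator gives the recurrence a_n = 5a_(n−1) − 6a_(n−2) for n ≥ 2; the numerator fixes a_0 = 1, a_1 = 5.
Iterating: 1, 5, 19, 65, 211, 665, 2059, 6305, 19171, so a_8 = 19171.

19171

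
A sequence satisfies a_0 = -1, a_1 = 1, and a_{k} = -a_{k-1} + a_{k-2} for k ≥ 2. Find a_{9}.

55

The ordinary generating function has denominator 1 + x - x^2.
Iterating the recurrence: a_0,…,a_{9} = -1, 1, -2, 3, -5, 8, -13, 21, -34, 55.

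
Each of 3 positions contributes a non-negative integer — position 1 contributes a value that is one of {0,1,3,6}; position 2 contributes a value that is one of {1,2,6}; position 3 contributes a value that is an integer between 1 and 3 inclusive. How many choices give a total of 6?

3

The generating function for the choices is (1 + t + t^3 + t^6)·(t + t^2 + t^6)·(t + t^2 + t^3); the count is [t^6].
(1 + t + t^3 + t^6) has coefficients 1,1,0,1,0,0,1 for degrees 0…6.
(t + t^2 + t^6) has coefficients 0,1,1,0,0,0,1 for degrees 0…6.
Finally multiplying by (t + t^2 + t^3), the product of all factors after the first has coefficients 0,0,1,2,2,1,0 for degrees 0…6.
[t^6] = 1·0 + 1·1 + 1·2 + 1·0 = 3.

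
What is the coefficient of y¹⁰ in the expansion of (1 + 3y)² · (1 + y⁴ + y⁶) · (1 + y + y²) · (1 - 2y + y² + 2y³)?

(1 + 3y)² has coefficients 1,6,9 for degrees 0…2.
(1 + y⁴ + y⁶) has coefficients 1,0,0,0,1,0,1,0,0,0,0 for degrees 0…10.
Multiplying by (1 + y + y²) gives running coefficients 1,1,1,0,1,1,2,1,1,0,0 for degrees 0…10.
Finally multiplying by (1 - 2y + y² + 2y³), the product of all factors after the first has coefficients 1,-1,0,1,4,1,1,0,3,3,3 for degrees 0…10.
[y¹⁰] = 1·3 + 6·3 + 9·3 = 48.

48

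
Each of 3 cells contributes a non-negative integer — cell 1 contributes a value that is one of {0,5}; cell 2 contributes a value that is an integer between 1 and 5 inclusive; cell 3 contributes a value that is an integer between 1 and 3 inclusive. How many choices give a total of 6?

The generating function for the choices is (1 + t^5)·(t + t^2 + t^3 + t^4 + t^5)·(t + t^2 + t^3); the count is [t^6].
(1 + t^5) has coefficients 1,0,0,0,0,1 for degrees 0…5.
(t + t^2 + t^3 + t^4 + t^5) has coefficients 0,1,1,1,1,1,0 for degrees 0…6.
Finally multiplying by (t + t^2 + t^3), the product of all factors after the first has coefficients 0,0,1,2,3,3,3 for degrees 0…6.
[t^6] = 1·3 + 1·0 = 3.

3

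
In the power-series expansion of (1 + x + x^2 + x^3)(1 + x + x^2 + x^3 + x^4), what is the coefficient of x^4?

(1 + x + x^2 + x^3) has coefficients 1,1,1,1 for degrees 0…3.
(1 + x + x^2 + x^3 + x^4) has coefficients 1,1,1,1,1 for degrees 0…4.
[x^4] = 1·1 + 1·1 + 1·1 + 1·1 = 4.

4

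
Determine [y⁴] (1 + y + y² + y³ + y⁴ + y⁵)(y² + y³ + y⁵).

(1 + y + y² + y³ + y⁴ + y⁵) has coefficients 1,1,1,1,1 for degrees 0…4.
(y² + y³ + y⁵) has coefficients 0,0,1,1,0 for degrees 0…4.
[y⁴] = 1·0 + 1·1 + 1·1 + 1·0 + 1·0 = 2.

2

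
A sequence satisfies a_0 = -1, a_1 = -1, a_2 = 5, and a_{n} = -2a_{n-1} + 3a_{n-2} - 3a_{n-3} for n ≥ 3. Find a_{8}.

The ordinary generating function has denominator 1 + 2t - 3t^2 + 3t^3.
Iterating the recurrence: a_0,…,a_{8} = -1, -1, 5, -10, 38, -121, 386, -1249, 4019.

4019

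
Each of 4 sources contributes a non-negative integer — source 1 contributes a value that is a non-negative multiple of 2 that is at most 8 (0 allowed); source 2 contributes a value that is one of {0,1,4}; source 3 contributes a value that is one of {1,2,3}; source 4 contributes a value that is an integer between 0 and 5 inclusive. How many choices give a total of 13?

21

The generating function for the choices is (1 + y^2 + y^4 + y^6 + y^8)·(1 + y + y^4)·(y + y^2 + y^3)·(1 + y + y^2 + y^3 + y^4 + y^5); the count is [y^13].
(1 + y^2 + y^4 + y^6 + y^8) has coefficients 1,0,1,0,1,0,1,0,1 for degrees 0…8.
(1 + y + y^4) has coefficients 1,1,0,0,1,0,0,0,0,0,0,0,0,0 for degrees 0…13.
Multiplying by (y + y^2 + y^3) gives running coefficients 0,1,2,2,1,1,1,1,0,0,0,0,0,0 for degrees 0…13.
Finally multiplying by (1 + y + y^2 + y^3 + y^4 + y^5), the product of all factors after the first has coefficients 0,1,3,5,6,7,8,8,6,4,3,2,1,0 for degrees 0…13.
[y^13] = 1·0 + 1·2 + 1·4 + 1·8 + 1·7 = 21.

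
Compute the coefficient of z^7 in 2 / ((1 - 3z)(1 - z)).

6560

Partial fractions give a closed form: a_n = (3)·3^n + (-1)·1^n.
At n = 7: a_7 = 6560.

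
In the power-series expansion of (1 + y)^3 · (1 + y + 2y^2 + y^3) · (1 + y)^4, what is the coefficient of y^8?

36

(1 + y)^3 has coefficients 1,3,3,1 for degrees 0…3.
(1 + y + 2y^2 + y^3) has coefficients 1,1,2,1,0,0,0,0,0 for degrees 0…8.
Finally multiplying by (1 + y)^4, the product of all factors after the first has coefficients 1,5,12,19,21,15,6,1,0 for degrees 0…8.
[y^8] = 1·0 + 3·1 + 3·6 + 1·15 = 36.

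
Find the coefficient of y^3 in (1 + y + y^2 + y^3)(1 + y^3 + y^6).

(1 + y + y^2 + y^3) has coefficients 1,1,1,1 for degrees 0…3.
(1 + y^3 + y^6) has coefficients 1,0,0,1 for degrees 0…3.
[y^3] = 1·1 + 1·0 + 1·0 + 1·1 = 2.

2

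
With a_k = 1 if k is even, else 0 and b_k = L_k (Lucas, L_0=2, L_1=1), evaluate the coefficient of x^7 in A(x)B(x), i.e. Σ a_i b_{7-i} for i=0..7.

45

This is [x^7] in the product of the two ordinary generating functions.
Σ = 1·29 + 0·18 + 1·11 + 0·7 + 1·4 + 0·3 + 1·1 + 0·2 = 45.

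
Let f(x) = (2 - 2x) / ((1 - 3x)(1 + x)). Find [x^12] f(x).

Partial fractions give a closed form: a_n = (1)·3^n + (1)·(-1)^n.
At n = 12: a_12 = 531442.

531442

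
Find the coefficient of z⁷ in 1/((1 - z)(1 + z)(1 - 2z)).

The denominator gives the recurrence a_n = 2a_(n−1) + a_(n−2) − 2a_(n−3) for n ≥ 3; the numerator fixes a_0 = 1, a_1 = 2, a_2 = 5.
Iterating: 1, 2, 5, 10, 21, 42, 85, 170, so a_7 = 170.

170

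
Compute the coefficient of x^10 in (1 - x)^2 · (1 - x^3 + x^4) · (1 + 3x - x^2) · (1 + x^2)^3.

-37

(1 - x)^2 has coefficients 1,-2,1 for degrees 0…2.
(1 - x^3 + x^4) has coefficients 1,0,0,-1,1,0,0,0,0,0,0 for degrees 0…10.
Multiplying by (1 + 3x - x^2) gives running coefficients 1,3,-1,-1,-2,4,-1,0,0,0,0 for degrees 0…10.
Finally multiplying by (1 + x^2)^3, the product of all factors after the first has coefficients 1,3,2,8,-2,10,-9,12,-10,11,-5 for degrees 0…10.
[x^10] = 1·(-5) − 2·11 + 1·(-10) = -37.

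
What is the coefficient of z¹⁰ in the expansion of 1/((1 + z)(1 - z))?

Partial fractions give a closed form: a_n = (1/2)·(-1)^n + (1/2)·1^n.
At n = 10: a_10 = 1.

1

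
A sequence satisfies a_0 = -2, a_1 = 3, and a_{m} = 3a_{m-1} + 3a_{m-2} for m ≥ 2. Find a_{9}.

50058

The ordinary generating function has denominator 1 - 3y - 3y^2.
Iterating the recurrence: a_0,…,a_{9} = -2, 3, 3, 18, 63, 243, 918, 3483, 13203, 50058.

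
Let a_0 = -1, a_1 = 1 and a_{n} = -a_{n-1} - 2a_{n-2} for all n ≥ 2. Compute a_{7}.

The ordinary generating function has denominator 1 + y + 2y^2.
Iterating the recurrence: a_0,…,a_{7} = -1, 1, 1, -3, 1, 5, -7, -3.

-3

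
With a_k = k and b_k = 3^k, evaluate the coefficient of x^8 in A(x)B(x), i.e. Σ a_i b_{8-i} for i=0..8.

The convolution is the x^8 coefficient of A(x)B(x).
Σ = 0·6561 + 1·2187 + 2·729 + 3·243 + 4·81 + 5·27 + 6·9 + 7·3 + 8·1 = 4916.

4916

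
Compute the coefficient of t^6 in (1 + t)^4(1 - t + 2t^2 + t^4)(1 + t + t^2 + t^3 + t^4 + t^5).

(1 + t)^4 has coefficients 1,4,6,4,1 for degrees 0…4.
(1 - t + 2t^2 + t^4) has coefficients 1,-1,2,0,1,0,0 for degrees 0…6.
Finally multiplying by (1 + t + t^2 + t^3 + t^4 + t^5), the product of all factors after the first has coefficients 1,0,2,2,3,3,2 for degrees 0…6.
[t^6] = 1·2 + 4·3 + 6·3 + 4·2 + 1·2 = 42.

42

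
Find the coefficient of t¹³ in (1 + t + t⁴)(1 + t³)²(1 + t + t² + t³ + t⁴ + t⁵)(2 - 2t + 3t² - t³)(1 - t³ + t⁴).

(1 + t + t⁴) has coefficients 1,1,0,0,1 for degrees 0…4.
(1 + t³)² has coefficients 1,0,0,2,0,0,1,0,0,0,0,0,0,0 for degrees 0…13.
Multiplying by (1 + t + t² + t³ + t⁴ + t⁵) gives running coefficients 1,1,1,3,3,3,3,3,3,1,1,1,0,0 for degrees 0…13.
Multiplying by (2 - 2t + 3t² - t³) gives running coefficients 2,0,3,6,2,8,6,6,6,2,6,0,0,2 for degrees 0…13.
Finally multiplying by (1 - t³ + t⁴), the product of all factors after the first has coefficients 2,0,3,4,4,5,3,10,0,4,6,0,4,-2 for degrees 0…13.
[t¹³] = 1·(-2) + 1·4 + 1·4 = 6.

6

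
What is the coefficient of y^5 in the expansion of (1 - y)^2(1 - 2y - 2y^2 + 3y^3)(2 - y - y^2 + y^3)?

(1 - y)^2 has coefficients 1,-2,1 for degrees 0…2.
(1 - 2y - 2y^2 + 3y^3) has coefficients 1,-2,-2,3,0,0 for degrees 0…5.
Finally multiplying by (2 - y - y^2 + y^3), the product of all factors after the first has coefficients 2,-5,-3,11,-3,-5 for degrees 0…5.
[y^5] = 1·(-5) − 2·(-3) + 1·11 = 12.

12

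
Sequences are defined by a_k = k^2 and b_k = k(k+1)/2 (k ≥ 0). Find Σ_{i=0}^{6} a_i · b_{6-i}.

Write out a_i and b_{6-i} for i = 0,…,6 and sum the products.
Σ = 0·21 + 1·15 + 4·10 + 9·6 + 16·3 + 25·1 + 36·0 = 182.

182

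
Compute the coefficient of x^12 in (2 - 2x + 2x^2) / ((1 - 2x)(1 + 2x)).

10240

The denominator gives the recurrence a_n = 4a_(n−2) for n ≥ 3; the numerator fixes a_0 = 2, a_1 = -2, a_2 = 10.
Iterating: 2, -2, 10, -8, 40, -32, 160, -128, 640, -512, 2560, -2048, 10240, so a_12 = 10240.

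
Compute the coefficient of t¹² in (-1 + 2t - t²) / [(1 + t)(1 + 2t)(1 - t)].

-12286

The denominator gives the recurrence a_n = −2a_(n−1) + a_(n−2) + 2a_(n−3) for n ≥ 3; the numerator fixes a_0 = -1, a_1 = 4, a_2 = -10.
Iterating: -1, 4, -10, 22, -46, 94, -190, 382, -766, 1534, -3070, 6142, -12286, so a_12 = -12286.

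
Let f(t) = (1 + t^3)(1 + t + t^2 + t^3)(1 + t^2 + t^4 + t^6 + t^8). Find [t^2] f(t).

(1 + t^3) has coefficients 1,0,0 for degrees 0…2.
(1 + t + t^2 + t^3) has coefficients 1,1,1 for degrees 0…2.
Finally multiplying by (1 + t^2 + t^4 + t^6 + t^8), the product of all factors after the first has coefficients 1,1,2 for degrees 0…2.
[t^2] = 1·2 = 2.

2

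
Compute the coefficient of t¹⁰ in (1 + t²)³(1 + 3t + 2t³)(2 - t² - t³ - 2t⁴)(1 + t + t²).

-69

(1 + t²)³ has coefficients 1,0,3,0,3,0,1 for degrees 0…6.
(1 + 3t + 2t³) has coefficients 1,3,0,2,0,0,0,0,0,0,0 for degrees 0…10.
Multiplying by (2 - t² - t³ - 2t⁴) gives running coefficients 2,6,-1,0,-5,-8,-2,-4,0,0,0 for degrees 0…10.
Finally multiplying by (1 + t + t²), the product of all factors after the first has coefficients 2,8,7,5,-6,-13,-15,-14,-6,-4,0 for degrees 0…10.
[t¹⁰] = 1·0 + 3·(-6) + 3·(-15) + 1·(-6) = -69.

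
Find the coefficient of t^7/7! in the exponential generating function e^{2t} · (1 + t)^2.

The EGF product rule gives c_7 = Σ_{k_1+k_2=7} C(7; k_1,k_2) · ∏ g_i(k_i), where e^{2t} gives (2)^k; (1+t)^2 gives the falling factorial (2)_k.
g_1(k) for k = 0…7: 1, 2, 4, 8, 16, 32, 64, 128.
g_2(k) for k = 0…7: 1, 2, 2, 0, 0, 0, 0, 0.
c_7 = Σ_k C(7,k)·g_1(k)·g_2(7−k) = 21·32·2 + 7·64·2 + 1·128·1 = 1344 + 896 + 128 = 2368.

2368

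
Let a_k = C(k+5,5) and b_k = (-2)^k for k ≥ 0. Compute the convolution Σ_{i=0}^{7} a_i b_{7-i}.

The convolution is the x^7 coefficient of A(x)B(x).
Σ = 1·(-128) + 6·64 + 21·(-32) + 56·16 + 126·(-8) + 252·4 + 462·(-2) + 792·1 = 348.

348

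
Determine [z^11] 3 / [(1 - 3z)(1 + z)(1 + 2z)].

Partial fractions give a closed form: a_n = (27/20)·3^n + (-3/4)·(-1)^n + (12/5)·(-2)^n.
At n = 11: a_11 = 234234.

234234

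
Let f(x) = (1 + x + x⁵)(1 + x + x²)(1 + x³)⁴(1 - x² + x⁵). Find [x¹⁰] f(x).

(1 + x + x⁵) has coefficients 1,1,0,0,0,1 for degrees 0…5.
(1 + x + x²) has coefficients 1,1,1,0,0,0,0,0,0,0,0 for degrees 0…10.
Multiplying by (1 + x³)⁴ gives running coefficients 1,1,1,4,4,4,6,6,6,4,4 for degrees 0…10.
Finally multiplying by (1 - x² + x⁵), the product of all factors after the first has coefficients 1,1,0,3,3,1,3,3,4,2,2 for degrees 0…10.
[x¹⁰] = 1·2 + 1·2 + 1·1 = 5.

5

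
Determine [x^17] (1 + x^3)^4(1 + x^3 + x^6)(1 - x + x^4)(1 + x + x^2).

(1 + x^3)^4 has coefficients 1,0,0,4,0,0,6,0,0,4,0,0,1 for degrees 0…12.
(1 + x^3 + x^6) has coefficients 1,0,0,1,0,0,1,0,0,0,0,0,0,0,0,0,0,0 for degrees 0…17.
Multiplying by (1 - x + x^4) gives running coefficients 1,-1,0,1,0,0,1,0,0,0,1,0,0,0,0,0,0,0 for degrees 0…17.
Finally multiplying by (1 + x + x^2), the product of all factors after the first has coefficients 1,0,0,0,1,1,1,1,1,0,1,1,1,0,0,0,0,0 for degrees 0…17.
[x^17] = 1·0 + 4·0 + 6·1 + 4·1 + 1·1 = 11.

11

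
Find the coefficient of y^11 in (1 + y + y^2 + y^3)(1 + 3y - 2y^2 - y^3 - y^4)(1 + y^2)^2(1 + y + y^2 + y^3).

(1 + y + y^2 + y^3) has coefficients 1,1,1,1 for degrees 0…3.
(1 + 3y - 2y^2 - y^3 - y^4) has coefficients 1,3,-2,-1,-1,0,0,0,0,0,0,0 for degrees 0…11.
Multiplying by (1 + y^2)^2 gives running coefficients 1,3,0,5,-4,1,-4,-1,-1,0,0,0 for degrees 0…11.
Finally multiplying by (1 + y + y^2 + y^3), the product of all factors after the first has coefficients 1,4,4,9,4,2,-2,-8,-5,-6,-2,-1 for degrees 0…11.
[y^11] = 1·(-1) + 1·(-2) + 1·(-6) + 1·(-5) = -14.

-14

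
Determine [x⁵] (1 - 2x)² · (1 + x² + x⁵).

1

(1 - 2x)² has coefficients 1,-4,4 for degrees 0…2.
(1 + x² + x⁵) has coefficients 1,0,1,0,0,1 for degrees 0…5.
[x⁵] = 1·1 − 4·0 + 4·0 = 1.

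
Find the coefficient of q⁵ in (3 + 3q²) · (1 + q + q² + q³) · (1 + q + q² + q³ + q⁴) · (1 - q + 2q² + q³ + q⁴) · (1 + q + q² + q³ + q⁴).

126

(3 + 3q²) has coefficients 3,0,3 for degrees 0…2.
(1 + q + q² + q³) has coefficients 1,1,1,1,0,0 for degrees 0…5.
Multiplying by (1 + q + q² + q³ + q⁴) gives running coefficients 1,2,3,4,4,3 for degrees 0…5.
Multiplying by (1 - q + 2q² + q³ + q⁴) gives running coefficients 1,1,3,6,9,12 for degrees 0…5.
Finally multiplying by (1 + q + q² + q³ + q⁴), the product of all factors after the first has coefficients 1,2,5,11,20,31 for degrees 0…5.
[q⁵] = 3·31 + 3·11 = 126.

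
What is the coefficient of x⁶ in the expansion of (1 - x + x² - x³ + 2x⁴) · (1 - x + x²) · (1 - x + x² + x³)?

(1 - x + x² - x³ + 2x⁴) has coefficients 1,-1,1,-1,2 for degrees 0…4.
(1 - x + x²) has coefficients 1,-1,1,0,0,0,0 for degrees 0…6.
Finally multiplying by (1 - x + x² + x³), the product of all factors after the first has coefficients 1,-2,3,-1,0,1,0 for degrees 0…6.
[x⁶] = 1·0 − 1·1 + 1·0 − 1·(-1) + 2·3 = 6.

6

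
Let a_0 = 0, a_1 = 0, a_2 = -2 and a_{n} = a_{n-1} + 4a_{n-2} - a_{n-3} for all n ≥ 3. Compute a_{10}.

-1810

The ordinary generating function has denominator 1 - q - 4q^2 + q^3.
Iterating the recurrence: a_0,…,a_{10} = 0, 0, -2, -2, -10, -16, -54, -108, -308, -686, -1810.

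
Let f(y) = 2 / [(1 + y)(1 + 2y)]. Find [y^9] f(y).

Partial fractions give a closed form: a_n = (-2)·(-1)^n + (4)·(-2)^n.
At n = 9: a_9 = -2046.

-2046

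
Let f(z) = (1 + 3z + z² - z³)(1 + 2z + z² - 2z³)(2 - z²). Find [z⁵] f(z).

-8

(1 + 3z + z² - z³) has coefficients 1,3,1,-1 for degrees 0…3.
(1 + 2z + z² - 2z³) has coefficients 1,2,1,-2,0,0 for degrees 0…5.
Finally multiplying by (2 - z²), the product of all factors after the first has coefficients 2,4,1,-6,-1,2 for degrees 0…5.
[z⁵] = 1·2 + 3·(-1) + 1·(-6) − 1·1 = -8.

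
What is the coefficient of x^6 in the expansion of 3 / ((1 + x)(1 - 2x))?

Partial fractions give a closed form: a_n = (1)·(-1)^n + (2)·2^n.
At n = 6: a_6 = 129.

129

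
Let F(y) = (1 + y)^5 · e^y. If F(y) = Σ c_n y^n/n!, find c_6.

4051

The EGF product rule gives c_6 = Σ_{k_1+k_2=6} C(6; k_1,k_2) · ∏ g_i(k_i), where (1+y)^5 gives the falling factorial (5)_k; e^y gives (1)^k.
g_1(k) for k = 0…6: 1, 5, 20, 60, 120, 120, 0.
g_2(k) for k = 0…6: 1, 1, 1, 1, 1, 1, 1.
c_6 = Σ_k C(6,k)·g_1(k)·g_2(6−k) = 1·1·1 + 6·5·1 + 15·20·1 + 20·60·1 + 15·120·1 + 6·120·1 = 1 + 30 + 300 + 1200 + 1800 + 720 = 4051.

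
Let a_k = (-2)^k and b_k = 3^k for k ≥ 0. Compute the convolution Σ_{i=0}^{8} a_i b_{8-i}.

4039

The convolution is the x^8 coefficient of A(x)B(x).
Σ = 1·6561 − 2·2187 + 4·729 − 8·243 + 16·81 − 32·27 + 64·9 − 128·3 + 256·1 = 4039.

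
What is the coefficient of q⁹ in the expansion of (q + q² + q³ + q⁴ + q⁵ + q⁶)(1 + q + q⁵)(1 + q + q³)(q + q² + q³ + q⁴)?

(q + q² + q³ + q⁴ + q⁵ + q⁶) has coefficients 0,1,1,1,1,1,1 for degrees 0…6.
(1 + q + q⁵) has coefficients 1,1,0,0,0,1,0,0,0,0 for degrees 0…9.
Multiplying by (1 + q + q³) gives running coefficients 1,2,1,1,1,1,1,0,1,0 for degrees 0…9.
Finally multiplying by (q + q² + q³ + q⁴), the product of all factors after the first has coefficients 0,1,3,4,5,5,4,4,3,3 for degrees 0…9.
[q⁹] = 1·3 + 1·4 + 1·4 + 1·5 + 1·5 + 1·4 = 25.

25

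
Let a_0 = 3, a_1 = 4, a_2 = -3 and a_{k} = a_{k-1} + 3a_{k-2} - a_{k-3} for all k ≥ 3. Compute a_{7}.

36

The ordinary generating function has denominator 1 - z - 3z^2 + z^3.
Iterating the recurrence: a_0,…,a_{7} = 3, 4, -3, 6, -7, 14, -13, 36.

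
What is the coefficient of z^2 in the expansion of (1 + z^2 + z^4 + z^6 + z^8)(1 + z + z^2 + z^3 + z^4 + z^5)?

(1 + z^2 + z^4 + z^6 + z^8) has coefficients 1,0,1 for degrees 0…2.
(1 + z + z^2 + z^3 + z^4 + z^5) has coefficients 1,1,1 for degrees 0…2.
[z^2] = 1·1 + 1·1 = 2.

2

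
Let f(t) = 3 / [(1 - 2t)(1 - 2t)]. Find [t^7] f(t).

The denominator gives the recurrence a_n = 4a_(n−1) − 4a_(n−2) for n ≥ 2; the numerator fixes a_0 = 3, a_1 = 12.
Iterating: 3, 12, 36, 96, 240, 576, 1344, 3072, so a_7 = 3072.

3072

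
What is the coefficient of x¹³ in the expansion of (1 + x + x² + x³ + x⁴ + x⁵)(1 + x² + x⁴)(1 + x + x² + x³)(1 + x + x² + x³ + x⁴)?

(1 + x + x² + x³ + x⁴ + x⁵) has coefficients 1,1,1,1,1,1 for degrees 0…5.
(1 + x² + x⁴) has coefficients 1,0,1,0,1,0,0,0,0,0,0,0,0,0 for degrees 0…13.
Multiplying by (1 + x + x² + x³) gives running coefficients 1,1,2,2,2,2,1,1,0,0,0,0,0,0 for degrees 0…13.
Finally multiplying by (1 + x + x² + x³ + x⁴), the product of all factors after the first has coefficients 1,2,4,6,8,9,9,8,6,4,2,1,0,0 for degrees 0…13.
[x¹³] = 1·0 + 1·0 + 1·1 + 1·2 + 1·4 + 1·6 = 13.

13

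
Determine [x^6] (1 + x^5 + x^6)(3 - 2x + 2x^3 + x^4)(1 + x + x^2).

(1 + x^5 + x^6) has coefficients 1,0,0,0,0,1,1 for degrees 0…6.
(3 - 2x + 2x^3 + x^4) has coefficients 3,-2,0,2,1,0,0 for degrees 0…6.
Finally multiplying by (1 + x + x^2), the product of all factors after the first has coefficients 3,1,1,0,3,3,1 for degrees 0…6.
[x^6] = 1·1 + 1·1 + 1·3 = 5.

5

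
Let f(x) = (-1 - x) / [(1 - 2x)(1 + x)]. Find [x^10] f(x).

-1024

The denominator gives the recurrence a_n = a_(n−1) + 2a_(n−2) for n ≥ 3; the numerator fixes a_0 = -1, a_1 = -2, a_2 = -4.
Iterating: -1, -2, -4, -8, -16, -32, -64, -128, -256, -512, -1024, so a_10 = -1024.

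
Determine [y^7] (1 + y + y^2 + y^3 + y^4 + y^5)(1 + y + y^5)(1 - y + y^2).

2

(1 + y + y^2 + y^3 + y^4 + y^5) has coefficients 1,1,1,1,1,1 for degrees 0…5.
(1 + y + y^5) has coefficients 1,1,0,0,0,1,0,0 for degrees 0…7.
Finally multiplying by (1 - y + y^2), the product of all factors after the first has coefficients 1,0,0,1,0,1,-1,1 for degrees 0…7.
[y^7] = 1·1 + 1·(-1) + 1·1 + 1·0 + 1·1 + 1·0 = 2.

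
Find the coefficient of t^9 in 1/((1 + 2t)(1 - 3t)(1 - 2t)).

34815

Partial fractions give a closed form: a_n = (1/5)·(-2)^n + (9/5)·3^n + (-1)·2^n.
At n = 9: a_9 = 34815.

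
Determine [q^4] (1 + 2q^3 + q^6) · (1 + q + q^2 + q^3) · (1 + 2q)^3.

(1 + 2q^3 + q^6) has coefficients 1,0,0,2,0 for degrees 0…4.
(1 + q + q^2 + q^3) has coefficients 1,1,1,1,0 for degrees 0…4.
Finally multiplying by (1 + 2q)^3, the product of all factors after the first has coefficients 1,7,19,27,26 for degrees 0…4.
[q^4] = 1·26 + 2·7 = 40.

40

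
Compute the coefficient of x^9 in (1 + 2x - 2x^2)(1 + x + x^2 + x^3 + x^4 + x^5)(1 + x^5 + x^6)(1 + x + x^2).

6

(1 + 2x - 2x^2) has coefficients 1,2,-2 for degrees 0…2.
(1 + x + x^2 + x^3 + x^4 + x^5) has coefficients 1,1,1,1,1,1,0,0,0,0 for degrees 0…9.
Multiplying by (1 + x^5 + x^6) gives running coefficients 1,1,1,1,1,2,2,2,2,2 for degrees 0…9.
Finally multiplying by (1 + x + x^2), the product of all factors after the first has coefficients 1,2,3,3,3,4,5,6,6,6 for degrees 0…9.
[x^9] = 1·6 + 2·6 − 2·6 = 6.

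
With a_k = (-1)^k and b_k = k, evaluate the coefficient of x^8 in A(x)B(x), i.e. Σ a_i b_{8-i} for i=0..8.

4

The convolution is the t^8 coefficient of A(t)B(t).
Σ = 1·8 − 1·7 + 1·6 − 1·5 + 1·4 − 1·3 + 1·2 − 1·1 + 1·0 = 4.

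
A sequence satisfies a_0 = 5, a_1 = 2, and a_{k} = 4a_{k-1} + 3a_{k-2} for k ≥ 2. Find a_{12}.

99882845

The ordinary generating function has denominator 1 - 4y - 3y^2.
Iterating the recurrence: a_0,…,a_{12} = 5, 2, 23, 98, 461, 2138, 9935, 46154, 214421, 996146, 4627847, 21499826, 99882845.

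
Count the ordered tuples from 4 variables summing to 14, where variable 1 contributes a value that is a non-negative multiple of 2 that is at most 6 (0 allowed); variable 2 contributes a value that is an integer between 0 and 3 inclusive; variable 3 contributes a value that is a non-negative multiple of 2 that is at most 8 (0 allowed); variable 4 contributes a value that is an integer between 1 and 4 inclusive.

The generating function for the choices is (1 + q² + q⁴ + q⁶)·(1 + q + q² + q³)·(1 + q² + q⁴ + q⁶ + q⁸)·(q + q² + q³ + q⁴); the count is [q¹⁴].
(1 + q² + q⁴ + q⁶) has coefficients 1,0,1,0,1,0,1 for degrees 0…6.
(1 + q + q² + q³) has coefficients 1,1,1,1,0,0,0,0,0,0,0,0,0,0,0 for degrees 0…14.
Multiplying by (1 + q² + q⁴ + q⁶ + q⁸) gives running coefficients 1,1,2,2,2,2,2,2,2,2,1,1,0,0,0 for degrees 0…14.
Finally multiplying by (q + q² + q³ + q⁴), the product of all factors after the first has coefficients 0,1,2,4,6,7,8,8,8,8,8,7,6,4,2 for degrees 0…14.
[q¹⁴] = 1·2 + 1·6 + 1·8 + 1·8 = 24.

24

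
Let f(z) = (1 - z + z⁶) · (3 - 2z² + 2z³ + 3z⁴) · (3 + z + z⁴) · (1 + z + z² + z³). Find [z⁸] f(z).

-5

(1 - z + z⁶) has coefficients 1,-1,0,0,0,0,1 for degrees 0…6.
(3 - 2z² + 2z³ + 3z⁴) has coefficients 3,0,-2,2,3,0,0,0,0 for degrees 0…8.
Multiplying by (3 + z + z⁴) gives running coefficients 9,3,-6,4,14,3,-2,2,3 for degrees 0…8.
Finally multiplying by (1 + z + z² + z³), the product of all factors after the first has coefficients 9,12,6,10,15,15,19,17,6 for degrees 0…8.
[z⁸] = 1·6 − 1·17 + 1·6 = -5.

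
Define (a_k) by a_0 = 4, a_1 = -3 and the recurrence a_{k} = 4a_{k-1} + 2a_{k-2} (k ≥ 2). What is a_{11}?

The ordinary generating function has denominator 1 - 4t - 2t^2.
Iterating the recurrence: a_0,…,a_{11} = 4, -3, -4, -22, -96, -428, -1904, -8472, -37696, -167728, -746304, -3320672.

-3320672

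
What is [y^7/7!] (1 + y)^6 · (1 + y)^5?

1663200

The EGF product rule gives c_7 = Σ_{k_1+k_2=7} C(7; k_1,k_2) · ∏ g_i(k_i), where (1+y)^6 gives the falling factorial (6)_k; (1+y)^5 gives the falling factorial (5)_k.
g_1(k) for k = 0…7: 1, 6, 30, 120, 360, 720, 720, 0.
g_2(k) for k = 0…7: 1, 5, 20, 60, 120, 120, 0, 0.
c_7 = Σ_k C(7,k)·g_1(k)·g_2(7−k) = 21·30·120 + 35·120·120 + 35·360·60 + 21·720·20 + 7·720·5 = 75600 + 504000 + 756000 + 302400 + 25200 = 1663200.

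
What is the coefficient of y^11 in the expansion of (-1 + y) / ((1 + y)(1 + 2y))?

Partial fractions give a closed form: a_n = (2)·(-1)^n + (-3)·(-2)^n.
At n = 11: a_11 = 6142.

6142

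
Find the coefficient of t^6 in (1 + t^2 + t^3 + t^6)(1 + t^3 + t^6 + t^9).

(1 + t^2 + t^3 + t^6) has coefficients 1,0,1,1,0,0,1 for degrees 0…6.
(1 + t^3 + t^6 + t^9) has coefficients 1,0,0,1,0,0,1 for degrees 0…6.
[t^6] = 1·1 + 1·0 + 1·1 + 1·1 = 3.

3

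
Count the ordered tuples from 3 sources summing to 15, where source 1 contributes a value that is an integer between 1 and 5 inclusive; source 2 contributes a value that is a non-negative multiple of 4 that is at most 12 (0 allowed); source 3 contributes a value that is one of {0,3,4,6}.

5

The generating function for the choices is (q + q² + q³ + q⁴ + q⁵)·(1 + q⁴ + q⁸ + q¹²)·(1 + q³ + q⁴ + q⁶); the count is [q¹⁵].
(q + q² + q³ + q⁴ + q⁵) has coefficients 0,1,1,1,1,1 for degrees 0…5.
(1 + q⁴ + q⁸ + q¹²) has coefficients 1,0,0,0,1,0,0,0,1,0,0,0,1,0,0,0 for degrees 0…15.
Finally multiplying by (1 + q³ + q⁴ + q⁶), the product of all factors after the first has coefficients 1,0,0,1,2,0,1,1,2,0,1,1,2,0,1,1 for degrees 0…15.
[q¹⁵] = 1·1 + 1·0 + 1·2 + 1·1 + 1·1 = 5.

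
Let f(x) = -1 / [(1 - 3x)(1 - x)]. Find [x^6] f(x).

Partial fractions give a closed form: a_n = (-3/2)·3^n + (1/2)·1^n.
At n = 6: a_6 = -1093.

-1093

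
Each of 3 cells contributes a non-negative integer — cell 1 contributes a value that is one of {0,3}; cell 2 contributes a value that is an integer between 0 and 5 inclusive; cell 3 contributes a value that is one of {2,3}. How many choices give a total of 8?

3

The generating function for the choices is (1 + x³)·(1 + x + x² + x³ + x⁴ + x⁵)·(x² + x³); the count is [x⁸].
(1 + x³) has coefficients 1,0,0,1 for degrees 0…3.
(1 + x + x² + x³ + x⁴ + x⁵) has coefficients 1,1,1,1,1,1,0,0,0 for degrees 0…8.
Finally multiplying by (x² + x³), the product of all factors after the first has coefficients 0,0,1,2,2,2,2,2,1 for degrees 0…8.
[x⁸] = 1·1 + 1·2 = 3.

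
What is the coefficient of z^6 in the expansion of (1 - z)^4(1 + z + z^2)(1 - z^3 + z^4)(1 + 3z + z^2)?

(1 - z)^4 has coefficients 1,-4,6,-4,1 for degrees 0…4.
(1 + z + z^2) has coefficients 1,1,1,0,0,0,0 for degrees 0…6.
Multiplying by (1 - z^3 + z^4) gives running coefficients 1,1,1,-1,0,0,1 for degrees 0…6.
Finally multiplying by (1 + 3z + z^2), the product of all factors after the first has coefficients 1,4,5,3,-2,-1,1 for degrees 0…6.
[z^6] = 1·1 − 4·(-1) + 6·(-2) − 4·3 + 1·5 = -14.

-14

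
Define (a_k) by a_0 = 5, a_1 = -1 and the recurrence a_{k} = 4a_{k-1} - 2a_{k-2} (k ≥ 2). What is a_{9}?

The ordinary generating function has denominator 1 - 4x + 2x^2.
Iterating the recurrence: a_0,…,a_{9} = 5, -1, -14, -54, -188, -644, -2200, -7512, -25648, -87568.

-87568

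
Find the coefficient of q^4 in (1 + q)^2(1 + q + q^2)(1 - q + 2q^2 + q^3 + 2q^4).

(1 + q)^2 has coefficients 1,2,1 for degrees 0…2.
(1 + q + q^2) has coefficients 1,1,1,0,0 for degrees 0…4.
Finally multiplying by (1 - q + 2q^2 + q^3 + 2q^4), the product of all factors after the first has coefficients 1,0,2,2,5 for degrees 0…4.
[q^4] = 1·5 + 2·2 + 1·2 = 11.

11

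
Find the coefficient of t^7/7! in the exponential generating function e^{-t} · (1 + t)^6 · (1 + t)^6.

The EGF product rule gives c_7 = Σ_{k_1+k_2+k_3=7} C(7; k_1,k_2,k_3) · ∏ g_i(k_i), where e^{-t} gives (-1)^k; (1+t)^6 gives the falling factorial (6)_k; (1+t)^6 gives the falling factorial (6)_k.
g_1(k) for k = 0…7: 1, -1, 1, -1, 1, -1, 1, -1.
g_2(k) for k = 0…7: 1, 6, 30, 120, 360, 720, 720, 0.
g_3(k) for k = 0…7: 1, 6, 30, 120, 360, 720, 720, 0.
First combine the last two factors: h(k) = Σ_j C(k,j)·g_2(j)·g_3(k−j) for k = 0…7: 1, 12, 132, 1320, 11880, 95040, 665280, 3991680.
c_7 = Σ_k C(7,k)·g_1(k)·h(7−k) = 1·1·3991680 + 7·(-1)·665280 + 21·1·95040 + 35·(-1)·11880 + 35·1·1320 + 21·(-1)·132 + 7·1·12 + 1·(-1)·1 = 3991680 − 4656960 + 1995840 − 415800 + 46200 − 2772 + 84 − 1 = 958271.

958271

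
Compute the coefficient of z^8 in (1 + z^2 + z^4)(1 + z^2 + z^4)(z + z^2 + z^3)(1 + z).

7

(1 + z^2 + z^4) has coefficients 1,0,1,0,1 for degrees 0…4.
(1 + z^2 + z^4) has coefficients 1,0,1,0,1,0,0,0,0 for degrees 0…8.
Multiplying by (z + z^2 + z^3) gives running coefficients 0,1,1,2,1,2,1,1,0 for degrees 0…8.
Finally multiplying by (1 + z), the product of all factors after the first has coefficients 0,1,2,3,3,3,3,2,1 for degrees 0…8.
[z^8] = 1·1 + 1·3 + 1·3 = 7.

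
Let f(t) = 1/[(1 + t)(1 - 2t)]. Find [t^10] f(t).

Partial fractions give a closed form: a_n = (1/3)·(-1)^n + (2/3)·2^n.
At n = 10: a_10 = 683.

683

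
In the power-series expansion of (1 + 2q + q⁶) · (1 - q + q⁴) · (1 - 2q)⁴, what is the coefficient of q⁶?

-23

(1 + 2q + q⁶) has coefficients 1,2,0,0,0,0,1 for degrees 0…6.
(1 - q + q⁴) has coefficients 1,-1,0,0,1,0,0 for degrees 0…6.
Finally multiplying by (1 - 2q)⁴, the product of all factors after the first has coefficients 1,-9,32,-56,49,-24,24 for degrees 0…6.
[q⁶] = 1·24 + 2·(-24) + 1·1 = -23.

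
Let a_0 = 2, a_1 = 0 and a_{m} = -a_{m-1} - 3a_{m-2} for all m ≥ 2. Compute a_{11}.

186

The ordinary generating function has denominator 1 + q + 3q^2.
Iterating the recurrence: a_0,…,a_{11} = 2, 0, -6, 6, 12, -30, -6, 96, -78, -210, 444, 186.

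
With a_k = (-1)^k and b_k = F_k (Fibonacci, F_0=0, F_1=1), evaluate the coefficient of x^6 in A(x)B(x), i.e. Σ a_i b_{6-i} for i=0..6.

The convolution is the x^6 coefficient of A(x)B(x).
Σ = 1·8 − 1·5 + 1·3 − 1·2 + 1·1 − 1·1 + 1·0 = 4.

4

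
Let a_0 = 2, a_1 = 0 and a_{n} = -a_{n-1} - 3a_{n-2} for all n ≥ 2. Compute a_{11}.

186

The ordinary generating function has denominator 1 + y + 3y^2.
Iterating the recurrence: a_0,…,a_{11} = 2, 0, -6, 6, 12, -30, -6, 96, -78, -210, 444, 186.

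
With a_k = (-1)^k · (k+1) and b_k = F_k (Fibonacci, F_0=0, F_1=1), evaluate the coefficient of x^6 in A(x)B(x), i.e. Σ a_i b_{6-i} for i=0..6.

The convolution is the t^6 coefficient of A(t)B(t).
Σ = 1·8 − 2·5 + 3·3 − 4·2 + 5·1 − 6·1 + 7·0 = -2.

-2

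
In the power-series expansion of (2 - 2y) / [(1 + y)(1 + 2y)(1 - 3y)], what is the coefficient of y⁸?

4550

Partial fractions give a closed form: a_n = (-1)·(-1)^n + (12/5)·(-2)^n + (3/5)·3^n.
At n = 8: a_8 = 4550.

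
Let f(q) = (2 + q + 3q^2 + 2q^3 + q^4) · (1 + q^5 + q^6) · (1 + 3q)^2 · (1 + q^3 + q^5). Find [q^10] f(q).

(2 + q + 3q^2 + 2q^3 + q^4) has coefficients 2,1,3,2,1 for degrees 0…4.
(1 + q^5 + q^6) has coefficients 1,0,0,0,0,1,1,0,0,0,0 for degrees 0…10.
Multiplying by (1 + 3q)^2 gives running coefficients 1,6,9,0,0,1,7,15,9,0,0 for degrees 0…10.
Finally multiplying by (1 + q^3 + q^5), the product of all factors after the first has coefficients 1,6,9,1,6,11,13,24,10,7,16 for degrees 0…10.
[q^10] = 2·16 + 1·7 + 3·10 + 2·24 + 1·13 = 130.

130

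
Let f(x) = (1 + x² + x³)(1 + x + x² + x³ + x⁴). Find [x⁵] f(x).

(1 + x² + x³) has coefficients 1,0,1,1 for degrees 0…3.
(1 + x + x² + x³ + x⁴) has coefficients 1,1,1,1,1,0 for degrees 0…5.
[x⁵] = 1·0 + 1·1 + 1·1 = 2.

2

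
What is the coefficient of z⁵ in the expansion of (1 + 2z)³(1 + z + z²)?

8

(1 + 2z)³ has coefficients 1,6,12,8 for degrees 0…3.
(1 + z + z²) has coefficients 1,1,1,0,0,0 for degrees 0…5.
[z⁵] = 1·0 + 6·0 + 12·0 + 8·1 = 8.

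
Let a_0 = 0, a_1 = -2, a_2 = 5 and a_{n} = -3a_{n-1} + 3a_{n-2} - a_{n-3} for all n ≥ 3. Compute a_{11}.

The ordinary generating function has denominator 1 + 3z - 3z^2 + z^3.
Iterating the recurrence: a_0,…,a_{11} = 0, -2, 5, -21, 80, -308, 1185, -4559, 17540, -67482, 259625, -998861.

-998861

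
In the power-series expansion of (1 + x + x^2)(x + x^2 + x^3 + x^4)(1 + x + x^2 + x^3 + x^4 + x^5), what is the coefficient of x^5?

11

(1 + x + x^2) has coefficients 1,1,1 for degrees 0…2.
(x + x^2 + x^3 + x^4) has coefficients 0,1,1,1,1,0 for degrees 0…5.
Finally multiplying by (1 + x + x^2 + x^3 + x^4 + x^5), the product of all factors after the first has coefficients 0,1,2,3,4,4 for degrees 0…5.
[x^5] = 1·4 + 1·4 + 1·3 = 11.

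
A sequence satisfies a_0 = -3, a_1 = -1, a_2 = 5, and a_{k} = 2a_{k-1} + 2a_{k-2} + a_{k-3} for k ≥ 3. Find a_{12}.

76909

The ordinary generating function has denominator 1 - 2t - 2t^2 - t^3.
Iterating the recurrence: a_0,…,a_{12} = -3, -1, 5, 5, 19, 53, 149, 423, 1197, 3389, 9595, 27165, 76909.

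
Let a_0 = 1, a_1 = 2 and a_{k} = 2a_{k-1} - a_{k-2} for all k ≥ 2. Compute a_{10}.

The ordinary generating function has denominator 1 - 2x + x^2.
Iterating the recurrence: a_0,…,a_{10} = 1, 2, 3, 4, 5, 6, 7, 8, 9, 10, 11.

11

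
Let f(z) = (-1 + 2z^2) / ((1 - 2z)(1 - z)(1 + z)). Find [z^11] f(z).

Partial fractions give a closed form: a_n = (-2/3)·2^n + (-1/2)·1^n + (1/6)·(-1)^n.
At n = 11: a_11 = -1366.

-1366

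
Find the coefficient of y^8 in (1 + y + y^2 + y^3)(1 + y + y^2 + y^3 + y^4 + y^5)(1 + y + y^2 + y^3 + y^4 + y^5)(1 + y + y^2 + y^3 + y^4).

90

(1 + y + y^2 + y^3) has coefficients 1,1,1,1 for degrees 0…3.
(1 + y + y^2 + y^3 + y^4 + y^5) has coefficients 1,1,1,1,1,1,0,0,0 for degrees 0…8.
Multiplying by (1 + y + y^2 + y^3 + y^4 + y^5) gives running coefficients 1,2,3,4,5,6,5,4,3 for degrees 0…8.
Finally multiplying by (1 + y + y^2 + y^3 + y^4), the product of all factors after the first has coefficients 1,3,6,10,15,20,23,24,23 for degrees 0…8.
[y^8] = 1·23 + 1·24 + 1·23 + 1·20 = 90.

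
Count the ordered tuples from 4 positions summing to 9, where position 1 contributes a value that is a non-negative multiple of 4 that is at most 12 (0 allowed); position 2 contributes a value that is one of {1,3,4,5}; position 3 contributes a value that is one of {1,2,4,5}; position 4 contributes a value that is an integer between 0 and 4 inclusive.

The generating function for the choices is (1 + t^4 + t^8 + t^12)·(t + t^3 + t^4 + t^5)·(t + t^2 + t^4 + t^5)·(1 + t + t^2 + t^3 + t^4); the count is [t^9].
(1 + t^4 + t^8 + t^12) has coefficients 1,0,0,0,1,0,0,0,1,0 for degrees 0…9.
(t + t^3 + t^4 + t^5) has coefficients 0,1,0,1,1,1,0,0,0,0 for degrees 0…9.
Multiplying by (t + t^2 + t^4 + t^5) gives running coefficients 0,0,1,1,1,3,3,2,2,2 for degrees 0…9.
Finally multiplying by (1 + t + t^2 + t^3 + t^4), the product of all factors after the first has coefficients 0,0,1,2,3,6,9,10,11,12 for degrees 0…9.
[t^9] = 1·12 + 1·6 + 1·0 = 18.

18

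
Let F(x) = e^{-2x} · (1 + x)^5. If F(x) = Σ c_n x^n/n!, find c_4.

-24

The EGF product rule gives c_4 = Σ_{k_1+k_2=4} C(4; k_1,k_2) · ∏ g_i(k_i), where e^{-2x} gives (-2)^k; (1+x)^5 gives the falling factorial (5)_k.
g_1(k) for k = 0…4: 1, -2, 4, -8, 16.
g_2(k) for k = 0…4: 1, 5, 20, 60, 120.
c_4 = Σ_k C(4,k)·g_1(k)·g_2(4−k) = 1·1·120 + 4·(-2)·60 + 6·4·20 + 4·(-8)·5 + 1·16·1 = 120 − 480 + 480 − 160 + 16 = -24.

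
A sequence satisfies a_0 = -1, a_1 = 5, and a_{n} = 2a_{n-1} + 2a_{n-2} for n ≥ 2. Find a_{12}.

213056

The ordinary generating function has denominator 1 - 2z - 2z^2.
Iterating the recurrence: a_0,…,a_{12} = -1, 5, 8, 26, 68, 188, 512, 1400, 3824, 10448, 28544, 77984, 213056.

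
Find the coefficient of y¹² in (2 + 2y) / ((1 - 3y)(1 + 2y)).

851944

The denominator gives the recurrence a_n = a_(n−1) + 6a_(n−2) for n ≥ 2; the numerator fixes a_0 = 2, a_1 = 4.
Iterating: 2, 4, 16, 40, 136, 376, 1192, 3448, 10600, 31288, 94888, 282616, 851944, so a_12 = 851944.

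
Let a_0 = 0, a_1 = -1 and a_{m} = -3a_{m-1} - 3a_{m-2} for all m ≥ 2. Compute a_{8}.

The ordinary generating function has denominator 1 + 3x + 3x^2.
Iterating the recurrence: a_0,…,a_{8} = 0, -1, 3, -6, 9, -9, 0, 27, -81.

-81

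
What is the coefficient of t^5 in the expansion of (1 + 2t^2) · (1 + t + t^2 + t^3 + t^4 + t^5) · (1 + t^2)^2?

(1 + 2t^2) has coefficients 1,0,2 for degrees 0…2.
(1 + t + t^2 + t^3 + t^4 + t^5) has coefficients 1,1,1,1,1,1 for degrees 0…5.
Finally multiplying by (1 + t^2)^2, the product of all factors after the first has coefficients 1,1,3,3,4,4 for degrees 0…5.
[t^5] = 1·4 + 2·3 = 10.

10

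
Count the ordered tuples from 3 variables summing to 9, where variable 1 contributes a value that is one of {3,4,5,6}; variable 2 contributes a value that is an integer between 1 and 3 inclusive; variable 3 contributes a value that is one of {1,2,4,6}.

The generating function for the choices is (z³ + z⁴ + z⁵ + z⁶)·(z + z² + z³)·(z + z² + z⁴ + z⁶); the count is [z⁹].
(z³ + z⁴ + z⁵ + z⁶) has coefficients 0,0,0,1,1,1,1 for degrees 0…6.
(z + z² + z³) has coefficients 0,1,1,1,0,0,0,0,0,0 for degrees 0…9.
Finally multiplying by (z + z² + z⁴ + z⁶), the product of all factors after the first has coefficients 0,0,1,2,2,2,1,2,1,1 for degrees 0…9.
[z⁹] = 1·1 + 1·2 + 1·2 + 1·2 = 7.

7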